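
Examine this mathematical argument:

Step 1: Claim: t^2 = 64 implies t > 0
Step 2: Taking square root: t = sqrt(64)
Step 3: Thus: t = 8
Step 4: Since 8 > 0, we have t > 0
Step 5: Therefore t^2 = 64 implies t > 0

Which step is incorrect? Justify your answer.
Step 2: Taking square root: t = sqrt(64)

Step 2 takes the square root and assumes the positive root only. The equation t^2 = 64 actually has two solutions: t = 8 and t = -8. The proof silently assumes t > 0 without justification, then uses this assumption to conclude t > 0, which is circular. The counterexample t = -8 shows the claim is false.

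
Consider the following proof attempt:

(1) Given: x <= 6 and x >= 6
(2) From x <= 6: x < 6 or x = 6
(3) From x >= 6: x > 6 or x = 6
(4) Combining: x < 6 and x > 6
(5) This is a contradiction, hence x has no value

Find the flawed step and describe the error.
Step 4: Combining: x < 6 and x > 6

Step 4 incorrectly combines the conditions. From x <= 6 and x >= 6, the intersection is x = 6. The error treats the 'or' cases as 'and' requirements. The correct conclusion is that x = 6 is the unique solution, not that no solution exists.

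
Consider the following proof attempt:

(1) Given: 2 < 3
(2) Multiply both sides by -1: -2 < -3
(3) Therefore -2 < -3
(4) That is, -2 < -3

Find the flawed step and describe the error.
Step 2: Multiply both sides by -1: -2 < -3

Step 2 multiplies both sides by -1 but fails to reverse the inequality sign. When multiplying (or dividing) an inequality by a negative number, the direction must be reversed. Since 2 < 3, we should get -2 > -3, i.e., -2 > -3.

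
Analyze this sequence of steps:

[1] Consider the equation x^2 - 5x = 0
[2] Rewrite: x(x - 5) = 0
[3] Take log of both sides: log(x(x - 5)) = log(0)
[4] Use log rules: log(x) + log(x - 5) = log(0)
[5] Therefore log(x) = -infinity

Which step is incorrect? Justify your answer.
Step 3: Take log of both sides: log(x(x - 5)) = log(0)

Step 3 takes the logarithm of both sides, resulting in log(0) on the right side. The logarithm is only defined for positive numbers; log(0) is undefined (approaches negative infinity). This operation is invalid.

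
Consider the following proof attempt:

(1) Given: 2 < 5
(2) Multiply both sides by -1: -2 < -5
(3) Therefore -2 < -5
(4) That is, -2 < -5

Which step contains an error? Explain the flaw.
Step 2: Multiply both sides by -1: -2 < -5

Step 2 multiplies both sides by -1 but fails to reverse the inequality sign. When multiplying (or dividing) an inequality by a negative number, the direction must be reversed. Since 2 < 5, we should get -2 > -5, i.e., -2 > -5.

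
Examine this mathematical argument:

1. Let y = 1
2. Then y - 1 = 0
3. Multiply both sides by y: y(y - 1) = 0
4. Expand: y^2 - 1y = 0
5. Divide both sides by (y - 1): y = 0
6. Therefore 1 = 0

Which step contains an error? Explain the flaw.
Step 5: Divide both sides by (y - 1): y = 0

Step 5 divides both sides by (y - 1). However, since y = 1, we have (y - 1) = 0. Division by zero is undefined, making this step invalid.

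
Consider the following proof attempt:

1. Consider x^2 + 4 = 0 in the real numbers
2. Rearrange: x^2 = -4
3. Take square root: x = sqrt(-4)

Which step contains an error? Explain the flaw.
Step 3: Take square root: x = sqrt(-4)

Step 3 takes the square root of -4, which is negative. In the real number system, the square root of a negative number is undefined. The equation x^2 + 4 = 0 has no real solutions. Square roots of negative numbers only exist in the complex numbers.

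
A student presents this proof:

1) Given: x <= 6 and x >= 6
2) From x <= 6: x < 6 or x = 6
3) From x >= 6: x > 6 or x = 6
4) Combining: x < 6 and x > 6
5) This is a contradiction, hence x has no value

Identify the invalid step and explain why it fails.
Step 4: Combining: x < 6 and x > 6

Step 4 incorrectly combines the conditions. From x <= 6 and x >= 6, the intersection is x = 6. The error treats the 'or' cases as 'and' requirements. The correct conclusion is that x = 6 is the unique solution, not that no solution exists.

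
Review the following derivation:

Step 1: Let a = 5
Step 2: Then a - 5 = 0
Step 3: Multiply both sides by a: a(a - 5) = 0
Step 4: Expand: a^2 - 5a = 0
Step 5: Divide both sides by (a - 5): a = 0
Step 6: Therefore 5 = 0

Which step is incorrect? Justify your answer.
Step 5: Divide both sides by (a - 5): a = 0

Step 5 divides both sides by (a - 5). However, since a = 5, we have (a - 5) = 0. Division by zero is undefined, making this step invalid.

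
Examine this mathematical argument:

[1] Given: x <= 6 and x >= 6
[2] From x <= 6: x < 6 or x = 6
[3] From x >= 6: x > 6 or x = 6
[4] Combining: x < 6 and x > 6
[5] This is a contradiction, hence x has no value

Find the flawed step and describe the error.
Step 4: Combining: x < 6 and x > 6

Step 4 incorrectly combines the conditions. From x <= 6 and x >= 6, the intersection is x = 6. The error treats the 'or' cases as 'and' requirements. The correct conclusion is that x = 6 is the unique solution, not that no solution exists.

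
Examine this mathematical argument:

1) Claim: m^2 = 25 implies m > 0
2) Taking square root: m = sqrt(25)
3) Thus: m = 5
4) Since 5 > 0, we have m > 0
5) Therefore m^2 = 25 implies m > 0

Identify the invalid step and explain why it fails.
Step 2: Taking square root: m = sqrt(25)

Step 2 takes the square root and assumes the positive root only. The equation m^2 = 25 actually has two solutions: m = 5 and m = -5. The proof silently assumes m > 0 without justification, then uses this assumption to conclude m > 0, which is circular. The counterexample m = -5 shows the claim is false.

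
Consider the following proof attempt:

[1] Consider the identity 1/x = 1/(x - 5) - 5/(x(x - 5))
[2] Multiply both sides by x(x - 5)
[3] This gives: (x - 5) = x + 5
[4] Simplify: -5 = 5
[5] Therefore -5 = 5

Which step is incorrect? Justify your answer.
Step 3: This gives: (x - 5) = x + 5

Step 3 makes a sign error when clearing denominators. Multiplying -5/(x(x - 5)) by x(x - 5) gives -5, not +5. The correct result is (x - 5) = x - 5, which is trivially true, not (x - 5) = x + 5. (Step 1 is a valid identity: 1/(x - 5) - 5/(x(x - 5)) = (x - 5)/(x(x - 5)) = 1/x.)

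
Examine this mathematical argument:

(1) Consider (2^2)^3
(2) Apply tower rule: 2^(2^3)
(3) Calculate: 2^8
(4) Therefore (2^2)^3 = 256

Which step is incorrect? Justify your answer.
Step 2: Apply tower rule: 2^(2^3)

Step 2 incorrectly states that (a^b)^c = a^(b^c). The correct rule is (a^b)^c = a^(b×c). The actual value is (2^2)^3 = 2^6 = 64, not 2^8 = 256.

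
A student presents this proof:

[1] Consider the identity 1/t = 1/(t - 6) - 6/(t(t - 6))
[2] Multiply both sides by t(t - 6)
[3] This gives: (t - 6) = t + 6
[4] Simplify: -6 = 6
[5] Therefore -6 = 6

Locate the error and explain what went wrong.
Step 3: This gives: (t - 6) = t + 6

Step 3 makes a sign error when clearing denominators. Multiplying -6/(t(t - 6)) by t(t - 6) gives -6, not +6. The correct result is (t - 6) = t - 6, which is trivially true, not (t - 6) = t + 6. (Step 1 is a valid identity: 1/(t - 6) - 6/(t(t - 6)) = (t - 6)/(t(t - 6)) = 1/t.)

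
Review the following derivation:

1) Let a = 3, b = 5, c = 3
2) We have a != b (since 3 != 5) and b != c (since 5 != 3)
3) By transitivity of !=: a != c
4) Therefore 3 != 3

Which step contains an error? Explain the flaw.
Step 3: By transitivity of !=: a != c

Step 3 incorrectly applies transitivity to the '!=' relation. Transitivity states: if a R b and b R c, then a R c. However, '!=' is not transitive. Counterexample: 3 != 5 and 5 != 3, but 3 = 3 (both equal 3). Transitivity holds for relations like <, <=, =, but not for !=.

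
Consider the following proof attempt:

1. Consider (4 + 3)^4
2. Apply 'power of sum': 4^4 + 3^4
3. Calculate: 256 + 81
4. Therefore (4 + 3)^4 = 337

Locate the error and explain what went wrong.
Step 2: Apply 'power of sum': 4^4 + 3^4

Step 2 incorrectly applies a non-existent rule '(a+b)^n = a^n + b^n'. This is false in general. The correct expansion uses the binomial theorem. The actual value is (4 + 3)^4 = 7^4 = 2401, not 337.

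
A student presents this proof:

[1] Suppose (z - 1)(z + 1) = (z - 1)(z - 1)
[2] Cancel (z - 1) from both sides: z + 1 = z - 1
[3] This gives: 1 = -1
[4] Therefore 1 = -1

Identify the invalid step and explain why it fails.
Step 2: Cancel (z - 1) from both sides: z + 1 = z - 1

Step 2 cancels (z - 1) from both sides. This is only valid if (z - 1) ≠ 0, i.e., z ≠ 1. When z = 1, both sides equal zero regardless of the other factors. The correct approach requires considering z = 1 as a separate case.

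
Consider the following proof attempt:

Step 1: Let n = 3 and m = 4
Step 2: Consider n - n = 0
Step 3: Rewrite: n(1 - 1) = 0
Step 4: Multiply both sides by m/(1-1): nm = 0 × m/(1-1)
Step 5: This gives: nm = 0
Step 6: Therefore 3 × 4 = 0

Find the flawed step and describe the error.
Step 4: Multiply both sides by m/(1-1): nm = 0 × m/(1-1)

Step 4 multiplies both sides by m/(1-1). However, 1-1 = 0, so this is multiplication by m/0, which is undefined. We cannot multiply by an undefined expression.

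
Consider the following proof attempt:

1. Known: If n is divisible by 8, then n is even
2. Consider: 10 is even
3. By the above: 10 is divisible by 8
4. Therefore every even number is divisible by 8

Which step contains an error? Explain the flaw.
Step 3: By the above: 10 is divisible by 8

Step 3 commits the fallacy of affirming the consequent. The known fact 'divisible by 8 → even' does NOT imply 'even → divisible by 8'. That would be the converse, which is false. For example, 10 is even but 10 ÷ 8 = 1.25, which is not an integer.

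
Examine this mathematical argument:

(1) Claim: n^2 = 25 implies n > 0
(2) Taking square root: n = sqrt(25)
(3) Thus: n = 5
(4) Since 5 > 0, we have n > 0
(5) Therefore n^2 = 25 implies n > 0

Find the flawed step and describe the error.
Step 2: Taking square root: n = sqrt(25)

Step 2 takes the square root and assumes the positive root only. The equation n^2 = 25 actually has two solutions: n = 5 and n = -5. The proof silently assumes n > 0 without justification, then uses this assumption to conclude n > 0, which is circular. The counterexample n = -5 shows the claim is false.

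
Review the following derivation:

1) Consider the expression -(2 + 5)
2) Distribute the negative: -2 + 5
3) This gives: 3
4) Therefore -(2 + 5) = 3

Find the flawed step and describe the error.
Step 2: Distribute the negative: -2 + 5

Step 2 incorrectly distributes the negative sign. The correct distribution is -(2 + 5) = -2 - 5 = -7. The negative must be applied to both terms, not just the first. The error treats -(2 + 5) as -2 + 5, which equals 3 instead of -7.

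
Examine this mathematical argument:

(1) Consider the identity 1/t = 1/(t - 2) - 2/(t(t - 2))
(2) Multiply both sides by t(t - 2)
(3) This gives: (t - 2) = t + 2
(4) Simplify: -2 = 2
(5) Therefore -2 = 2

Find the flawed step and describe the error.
Step 3: This gives: (t - 2) = t + 2

Step 3 makes a sign error when clearing denominators. Multiplying -2/(t(t - 2)) by t(t - 2) gives -2, not +2. The correct result is (t - 2) = t - 2, which is trivially true, not (t - 2) = t + 2. (Step 1 is a valid identity: 1/(t - 2) - 2/(t(t - 2)) = (t - 2)/(t(t - 2)) = 1/t.)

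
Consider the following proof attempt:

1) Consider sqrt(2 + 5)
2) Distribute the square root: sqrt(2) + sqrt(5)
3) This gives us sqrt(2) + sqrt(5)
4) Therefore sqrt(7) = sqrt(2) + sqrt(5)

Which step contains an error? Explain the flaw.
Step 2: Distribute the square root: sqrt(2) + sqrt(5)

Step 2 incorrectly 'distributes' the square root over addition. The square root function does not distribute: sqrt(a + b) ≠ sqrt(a) + sqrt(b). In fact, sqrt(2 + 5) = sqrt(7) ≈ 2.6458, while sqrt(2) + sqrt(5) ≈ 3.6503.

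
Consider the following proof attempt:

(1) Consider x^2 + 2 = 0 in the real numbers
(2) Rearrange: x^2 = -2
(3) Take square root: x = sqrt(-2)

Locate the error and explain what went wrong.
Step 3: Take square root: x = sqrt(-2)

Step 3 takes the square root of -2, which is negative. In the real number system, the square root of a negative number is undefined. The equation x^2 + 2 = 0 has no real solutions. Square roots of negative numbers only exist in the complex numbers.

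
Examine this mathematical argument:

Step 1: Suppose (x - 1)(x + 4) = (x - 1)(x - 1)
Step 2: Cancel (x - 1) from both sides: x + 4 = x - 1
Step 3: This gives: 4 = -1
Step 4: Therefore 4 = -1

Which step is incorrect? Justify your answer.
Step 2: Cancel (x - 1) from both sides: x + 4 = x - 1

Step 2 cancels (x - 1) from both sides. This is only valid if (x - 1) ≠ 0, i.e., x ≠ 1. When x = 1, both sides equal zero regardless of the other factors. The correct approach requires considering x = 1 as a separate case.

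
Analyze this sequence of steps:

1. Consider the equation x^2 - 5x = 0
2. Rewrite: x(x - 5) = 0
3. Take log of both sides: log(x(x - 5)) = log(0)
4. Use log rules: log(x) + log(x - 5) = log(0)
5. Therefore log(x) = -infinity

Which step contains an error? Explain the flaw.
Step 3: Take log of both sides: log(x(x - 5)) = log(0)

Step 3 takes the logarithm of both sides, resulting in log(0) on the right side. The logarithm is only defined for positive numbers; log(0) is undefined (approaches negative infinity). This operation is invalid.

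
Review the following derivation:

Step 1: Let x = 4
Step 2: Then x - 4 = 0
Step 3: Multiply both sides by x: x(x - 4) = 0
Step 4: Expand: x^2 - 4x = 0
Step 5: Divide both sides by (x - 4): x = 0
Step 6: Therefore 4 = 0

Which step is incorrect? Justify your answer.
Step 5: Divide both sides by (x - 4): x = 0

Step 5 divides both sides by (x - 4). However, since x = 4, we have (x - 4) = 0. Division by zero is undefined, making this step invalid.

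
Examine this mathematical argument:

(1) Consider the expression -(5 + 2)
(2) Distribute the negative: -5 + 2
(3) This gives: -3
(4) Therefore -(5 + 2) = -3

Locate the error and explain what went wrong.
Step 2: Distribute the negative: -5 + 2

Step 2 incorrectly distributes the negative sign. The correct distribution is -(5 + 2) = -5 - 2 = -7. The negative must be applied to both terms, not just the first. The error treats -(5 + 2) as -5 + 2, which equals -3 instead of -7.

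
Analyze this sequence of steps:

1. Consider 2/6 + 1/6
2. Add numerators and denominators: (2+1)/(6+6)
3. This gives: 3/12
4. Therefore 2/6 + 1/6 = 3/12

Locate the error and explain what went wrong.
Step 2: Add numerators and denominators: (2+1)/(6+6)

Step 2 incorrectly adds fractions by separately adding numerators and denominators. This is wrong. The correct method requires a common denominator: 2/6 + 1/6 = (2×6 + 1×6)/(6×6) = 18/36 = 1/2. The method used gives 3/12, which is different.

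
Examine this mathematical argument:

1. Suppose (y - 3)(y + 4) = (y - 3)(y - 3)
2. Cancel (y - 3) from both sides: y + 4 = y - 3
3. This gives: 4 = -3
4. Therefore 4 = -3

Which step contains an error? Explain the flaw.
Step 2: Cancel (y - 3) from both sides: y + 4 = y - 3

Step 2 cancels (y - 3) from both sides. This is only valid if (y - 3) ≠ 0, i.e., y ≠ 3. When y = 3, both sides equal zero regardless of the other factors. The correct approach requires considering y = 3 as a separate case.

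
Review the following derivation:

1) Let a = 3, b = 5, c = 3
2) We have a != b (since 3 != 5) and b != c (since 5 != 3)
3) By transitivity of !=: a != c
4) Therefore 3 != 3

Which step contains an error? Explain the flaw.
Step 3: By transitivity of !=: a != c

Step 3 incorrectly applies transitivity to the '!=' relation. Transitivity states: if a R b and b R c, then a R c. However, '!=' is not transitive. Counterexample: 3 != 5 and 5 != 3, but 3 = 3 (both equal 3). Transitivity holds for relations like <, <=, =, but not for !=.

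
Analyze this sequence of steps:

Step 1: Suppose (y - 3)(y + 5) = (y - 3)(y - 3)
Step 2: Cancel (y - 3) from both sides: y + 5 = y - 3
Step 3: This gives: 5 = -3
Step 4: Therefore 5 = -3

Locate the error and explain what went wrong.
Step 2: Cancel (y - 3) from both sides: y + 5 = y - 3

Step 2 cancels (y - 3) from both sides. This is only valid if (y - 3) ≠ 0, i.e., y ≠ 3. When y = 3, both sides equal zero regardless of the other factors. The correct approach requires considering y = 3 as a separate case.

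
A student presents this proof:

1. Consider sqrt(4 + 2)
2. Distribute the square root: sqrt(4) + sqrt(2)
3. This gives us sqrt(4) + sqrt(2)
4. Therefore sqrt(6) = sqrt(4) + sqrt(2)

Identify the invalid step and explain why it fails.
Step 2: Distribute the square root: sqrt(4) + sqrt(2)

Step 2 incorrectly 'distributes' the square root over addition. The square root function does not distribute: sqrt(a + b) ≠ sqrt(a) + sqrt(b). In fact, sqrt(4 + 2) = sqrt(6) ≈ 2.4495, while sqrt(4) + sqrt(2) ≈ 3.4142.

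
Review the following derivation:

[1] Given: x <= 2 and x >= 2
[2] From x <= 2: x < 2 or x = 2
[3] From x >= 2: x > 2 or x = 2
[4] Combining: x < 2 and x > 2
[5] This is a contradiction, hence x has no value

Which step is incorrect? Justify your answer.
Step 4: Combining: x < 2 and x > 2

Step 4 incorrectly combines the conditions. From x <= 2 and x >= 2, the intersection is x = 2. The error treats the 'or' cases as 'and' requirements. The correct conclusion is that x = 2 is the unique solution, not that no solution exists.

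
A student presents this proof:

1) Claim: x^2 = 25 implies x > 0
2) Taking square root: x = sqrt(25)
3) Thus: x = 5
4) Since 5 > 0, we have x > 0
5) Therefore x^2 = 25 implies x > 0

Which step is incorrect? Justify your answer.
Step 2: Taking square root: x = sqrt(25)

Step 2 takes the square root and assumes the positive root only. The equation x^2 = 25 actually has two solutions: x = 5 and x = -5. The proof silently assumes x > 0 without justification, then uses this assumption to conclude x > 0, which is circular. The counterexample x = -5 shows the claim is false.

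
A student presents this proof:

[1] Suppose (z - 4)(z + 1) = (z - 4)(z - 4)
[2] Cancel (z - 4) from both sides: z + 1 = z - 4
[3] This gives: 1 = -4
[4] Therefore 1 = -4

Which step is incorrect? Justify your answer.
Step 2: Cancel (z - 4) from both sides: z + 1 = z - 4

Step 2 cancels (z - 4) from both sides. This is only valid if (z - 4) ≠ 0, i.e., z ≠ 4. When z = 4, both sides equal zero regardless of the other factors. The correct approach requires considering z = 4 as a separate case.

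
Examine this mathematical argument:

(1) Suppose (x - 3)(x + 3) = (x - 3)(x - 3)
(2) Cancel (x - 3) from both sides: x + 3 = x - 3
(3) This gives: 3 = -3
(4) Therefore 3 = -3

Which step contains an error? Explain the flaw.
Step 2: Cancel (x - 3) from both sides: x + 3 = x - 3

Step 2 cancels (x - 3) from both sides. This is only valid if (x - 3) ≠ 0, i.e., x ≠ 3. When x = 3, both sides equal zero regardless of the other factors. The correct approach requires considering x = 3 as a separate case.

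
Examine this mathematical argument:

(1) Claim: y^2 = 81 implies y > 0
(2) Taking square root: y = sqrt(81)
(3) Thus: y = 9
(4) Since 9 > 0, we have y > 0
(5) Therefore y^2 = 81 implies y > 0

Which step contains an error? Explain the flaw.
Step 2: Taking square root: y = sqrt(81)

Step 2 takes the square root and assumes the positive root only. The equation y^2 = 81 actually has two solutions: y = 9 and y = -9. The proof silently assumes y > 0 without justification, then uses this assumption to conclude y > 0, which is circular. The counterexample y = -9 shows the claim is false.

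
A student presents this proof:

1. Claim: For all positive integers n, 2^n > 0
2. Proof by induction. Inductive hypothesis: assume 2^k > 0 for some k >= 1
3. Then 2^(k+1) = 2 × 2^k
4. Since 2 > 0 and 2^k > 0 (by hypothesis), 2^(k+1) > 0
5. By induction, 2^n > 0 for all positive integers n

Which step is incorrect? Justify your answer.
Step 5: By induction, 2^n > 0 for all positive integers n

Step 5 concludes the proof by induction, but no base case was ever established. A valid induction proof requires: (1) a base case proving 2^1 > 0, and (2) an inductive step showing IF 2^k > 0 THEN 2^(k+1) > 0. Steps 2-4 correctly establish the inductive step, but without the base case the conclusion in step 5 does not follow.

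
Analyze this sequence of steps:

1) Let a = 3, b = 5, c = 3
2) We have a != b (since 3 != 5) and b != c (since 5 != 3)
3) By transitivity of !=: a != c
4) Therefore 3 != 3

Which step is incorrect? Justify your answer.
Step 3: By transitivity of !=: a != c

Step 3 incorrectly applies transitivity to the '!=' relation. Transitivity states: if a R b and b R c, then a R c. However, '!=' is not transitive. Counterexample: 3 != 5 and 5 != 3, but 3 = 3 (both equal 3). Transitivity holds for relations like <, <=, =, but not for !=.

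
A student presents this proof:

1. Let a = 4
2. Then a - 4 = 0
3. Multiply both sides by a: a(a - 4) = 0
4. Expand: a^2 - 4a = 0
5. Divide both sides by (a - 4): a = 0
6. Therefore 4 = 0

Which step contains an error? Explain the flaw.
Step 5: Divide both sides by (a - 4): a = 0

Step 5 divides both sides by (a - 4). However, since a = 4, we have (a - 4) = 0. Division by zero is undefined, making this step invalid.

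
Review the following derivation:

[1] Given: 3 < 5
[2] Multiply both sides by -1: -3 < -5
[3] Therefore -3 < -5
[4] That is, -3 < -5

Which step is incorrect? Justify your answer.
Step 2: Multiply both sides by -1: -3 < -5

Step 2 multiplies both sides by -1 but fails to reverse the inequality sign. When multiplying (or dividing) an inequality by a negative number, the direction must be reversed. Since 3 < 5, we should get -3 > -5, i.e., -3 > -5.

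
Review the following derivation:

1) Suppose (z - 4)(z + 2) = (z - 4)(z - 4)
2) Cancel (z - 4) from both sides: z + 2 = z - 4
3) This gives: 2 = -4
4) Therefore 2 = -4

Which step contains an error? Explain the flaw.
Step 2: Cancel (z - 4) from both sides: z + 2 = z - 4

Step 2 cancels (z - 4) from both sides. This is only valid if (z - 4) ≠ 0, i.e., z ≠ 4. When z = 4, both sides equal zero regardless of the other factors. The correct approach requires considering z = 4 as a separate case.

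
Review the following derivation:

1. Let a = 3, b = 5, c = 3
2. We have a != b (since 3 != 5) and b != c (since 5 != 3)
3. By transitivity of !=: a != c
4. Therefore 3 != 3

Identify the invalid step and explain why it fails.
Step 3: By transitivity of !=: a != c

Step 3 incorrectly applies transitivity to the '!=' relation. Transitivity states: if a R b and b R c, then a R c. However, '!=' is not transitive. Counterexample: 3 != 5 and 5 != 3, but 3 = 3 (both equal 3). Transitivity holds for relations like <, <=, =, but not for !=.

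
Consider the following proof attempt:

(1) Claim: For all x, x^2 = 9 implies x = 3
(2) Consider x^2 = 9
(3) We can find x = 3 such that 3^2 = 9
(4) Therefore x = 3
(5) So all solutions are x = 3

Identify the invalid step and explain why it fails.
Step 4: Therefore x = 3

Step 4 incorrectly concludes that x = 3 is the only solution. The proof shows that x = 3 is A solution (existence), but does not show it is the ONLY solution (uniqueness). In fact, x = -3 is also a solution since (-3)^2 = 9. Finding one solution doesn't prove there are no others.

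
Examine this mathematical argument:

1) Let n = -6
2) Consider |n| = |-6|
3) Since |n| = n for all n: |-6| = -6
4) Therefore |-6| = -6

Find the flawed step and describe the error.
Step 3: Since |n| = n for all n: |-6| = -6

Step 3 incorrectly states that |n| = n for all n. The correct definition is |n| = n when n >= 0, and |n| = -n when n < 0. Since -6 < 0, we have |-6| = -(-6) = 6, not -6.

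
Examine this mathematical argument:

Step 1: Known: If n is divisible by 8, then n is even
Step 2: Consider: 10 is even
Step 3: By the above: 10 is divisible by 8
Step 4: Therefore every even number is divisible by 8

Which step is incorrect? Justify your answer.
Step 3: By the above: 10 is divisible by 8

Step 3 commits the fallacy of affirming the consequent. The known fact 'divisible by 8 → even' does NOT imply 'even → divisible by 8'. That would be the converse, which is false. For example, 10 is even but 10 ÷ 8 = 1.25, which is not an integer.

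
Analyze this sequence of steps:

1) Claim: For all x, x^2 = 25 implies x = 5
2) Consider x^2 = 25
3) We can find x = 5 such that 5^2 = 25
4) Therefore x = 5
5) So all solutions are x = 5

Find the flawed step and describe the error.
Step 4: Therefore x = 5

Step 4 incorrectly concludes that x = 5 is the only solution. The proof shows that x = 5 is A solution (existence), but does not show it is the ONLY solution (uniqueness). In fact, x = -5 is also a solution since (-5)^2 = 25. Finding one solution doesn't prove there are no others.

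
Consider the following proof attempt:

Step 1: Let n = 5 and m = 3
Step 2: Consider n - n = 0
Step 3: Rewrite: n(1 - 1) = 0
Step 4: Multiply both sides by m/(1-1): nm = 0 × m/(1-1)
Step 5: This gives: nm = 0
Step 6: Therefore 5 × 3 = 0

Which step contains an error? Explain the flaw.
Step 4: Multiply both sides by m/(1-1): nm = 0 × m/(1-1)

Step 4 multiplies both sides by m/(1-1). However, 1-1 = 0, so this is multiplication by m/0, which is undefined. We cannot multiply by an undefined expression.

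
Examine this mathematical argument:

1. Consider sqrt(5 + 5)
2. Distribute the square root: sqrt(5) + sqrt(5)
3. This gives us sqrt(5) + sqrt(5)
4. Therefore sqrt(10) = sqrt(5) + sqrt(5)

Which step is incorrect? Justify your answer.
Step 2: Distribute the square root: sqrt(5) + sqrt(5)

Step 2 incorrectly 'distributes' the square root over addition. The square root function does not distribute: sqrt(a + b) ≠ sqrt(a) + sqrt(b). In fact, sqrt(5 + 5) = sqrt(10) ≈ 3.1623, while sqrt(5) + sqrt(5) ≈ 4.4721.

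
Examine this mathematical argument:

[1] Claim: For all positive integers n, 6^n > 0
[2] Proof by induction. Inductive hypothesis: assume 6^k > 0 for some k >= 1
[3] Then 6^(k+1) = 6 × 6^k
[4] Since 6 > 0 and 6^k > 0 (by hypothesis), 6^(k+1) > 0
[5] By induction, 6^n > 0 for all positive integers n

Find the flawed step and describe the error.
Step 5: By induction, 6^n > 0 for all positive integers n

Step 5 concludes the proof by induction, but no base case was ever established. A valid induction proof requires: (1) a base case proving 6^1 > 0, and (2) an inductive step showing IF 6^k > 0 THEN 6^(k+1) > 0. Steps 2-4 correctly establish the inductive step, but without the base case the conclusion in step 5 does not follow.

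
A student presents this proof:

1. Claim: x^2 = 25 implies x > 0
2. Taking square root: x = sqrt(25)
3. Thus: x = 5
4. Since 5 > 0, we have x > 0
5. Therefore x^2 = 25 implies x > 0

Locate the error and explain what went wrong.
Step 2: Taking square root: x = sqrt(25)

Step 2 takes the square root and assumes the positive root only. The equation x^2 = 25 actually has two solutions: x = 5 and x = -5. The proof silently assumes x > 0 without justification, then uses this assumption to conclude x > 0, which is circular. The counterexample x = -5 shows the claim is false.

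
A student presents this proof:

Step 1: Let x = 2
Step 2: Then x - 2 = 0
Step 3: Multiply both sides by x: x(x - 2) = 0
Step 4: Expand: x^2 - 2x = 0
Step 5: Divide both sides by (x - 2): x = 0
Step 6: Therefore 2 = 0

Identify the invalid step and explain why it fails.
Step 5: Divide both sides by (x - 2): x = 0

Step 5 divides both sides by (x - 2). However, since x = 2, we have (x - 2) = 0. Division by zero is undefined, making this step invalid.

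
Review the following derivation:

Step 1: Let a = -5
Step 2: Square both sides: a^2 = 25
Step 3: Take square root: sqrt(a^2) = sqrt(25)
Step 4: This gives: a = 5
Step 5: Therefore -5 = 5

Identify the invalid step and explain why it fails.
Step 4: This gives: a = 5

Step 4 incorrectly states that sqrt(a^2) = a. The correct identity is sqrt(a^2) = |a|. Since a = -5 < 0, we have sqrt(a^2) = |-5| = 5, not a = -5.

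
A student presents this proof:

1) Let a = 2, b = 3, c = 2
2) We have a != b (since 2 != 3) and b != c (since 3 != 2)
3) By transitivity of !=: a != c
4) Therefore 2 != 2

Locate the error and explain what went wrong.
Step 3: By transitivity of !=: a != c

Step 3 incorrectly applies transitivity to the '!=' relation. Transitivity states: if a R b and b R c, then a R c. However, '!=' is not transitive. Counterexample: 2 != 3 and 3 != 2, but 2 = 2 (both equal 2). Transitivity holds for relations like <, <=, =, but not for !=.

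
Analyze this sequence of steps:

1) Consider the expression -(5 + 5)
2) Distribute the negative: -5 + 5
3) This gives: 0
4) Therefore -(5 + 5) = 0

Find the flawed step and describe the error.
Step 2: Distribute the negative: -5 + 5

Step 2 incorrectly distributes the negative sign. The correct distribution is -(5 + 5) = -5 - 5 = -10. The negative must be applied to both terms, not just the first. The error treats -(5 + 5) as -5 + 5, which equals 0 instead of -10.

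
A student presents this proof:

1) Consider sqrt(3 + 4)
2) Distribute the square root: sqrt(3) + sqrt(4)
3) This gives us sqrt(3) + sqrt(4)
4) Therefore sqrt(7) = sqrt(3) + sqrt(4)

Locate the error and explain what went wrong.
Step 2: Distribute the square root: sqrt(3) + sqrt(4)

Step 2 incorrectly 'distributes' the square root over addition. The square root function does not distribute: sqrt(a + b) ≠ sqrt(a) + sqrt(b). In fact, sqrt(3 + 4) = sqrt(7) ≈ 2.6458, while sqrt(3) + sqrt(4) ≈ 3.7321.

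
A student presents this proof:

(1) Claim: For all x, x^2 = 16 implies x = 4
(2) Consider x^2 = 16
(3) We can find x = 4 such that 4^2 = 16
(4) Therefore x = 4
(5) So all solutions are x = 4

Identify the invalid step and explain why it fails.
Step 4: Therefore x = 4

Step 4 incorrectly concludes that x = 4 is the only solution. The proof shows that x = 4 is A solution (existence), but does not show it is the ONLY solution (uniqueness). In fact, x = -4 is also a solution since (-4)^2 = 16. Finding one solution doesn't prove there are no others.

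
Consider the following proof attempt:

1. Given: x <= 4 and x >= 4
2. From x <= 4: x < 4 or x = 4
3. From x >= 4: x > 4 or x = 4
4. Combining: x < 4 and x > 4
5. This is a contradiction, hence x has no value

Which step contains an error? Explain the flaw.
Step 4: Combining: x < 4 and x > 4

Step 4 incorrectly combines the conditions. From x <= 4 and x >= 4, the intersection is x = 4. The error treats the 'or' cases as 'and' requirements. The correct conclusion is that x = 4 is the unique solution, not that no solution exists.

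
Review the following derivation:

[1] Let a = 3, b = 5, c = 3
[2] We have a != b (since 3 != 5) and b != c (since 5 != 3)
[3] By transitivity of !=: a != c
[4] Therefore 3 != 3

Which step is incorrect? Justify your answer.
Step 3: By transitivity of !=: a != c

Step 3 incorrectly applies transitivity to the '!=' relation. Transitivity states: if a R b and b R c, then a R c. However, '!=' is not transitive. Counterexample: 3 != 5 and 5 != 3, but 3 = 3 (both equal 3). Transitivity holds for relations like <, <=, =, but not for !=.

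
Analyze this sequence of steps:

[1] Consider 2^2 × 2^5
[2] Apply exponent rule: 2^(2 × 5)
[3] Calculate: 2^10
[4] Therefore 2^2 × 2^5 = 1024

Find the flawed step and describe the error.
Step 2: Apply exponent rule: 2^(2 × 5)

Step 2 incorrectly states that a^b × a^c = a^(b×c). The correct rule is a^b × a^c = a^(b+c). The actual value is 2^2 × 2^5 = 2^7 = 128, not 2^10 = 1024.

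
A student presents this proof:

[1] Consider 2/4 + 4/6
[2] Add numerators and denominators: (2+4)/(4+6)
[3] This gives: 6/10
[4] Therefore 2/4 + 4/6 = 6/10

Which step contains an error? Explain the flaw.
Step 2: Add numerators and denominators: (2+4)/(4+6)

Step 2 incorrectly adds fractions by separately adding numerators and denominators. This is wrong. The correct method requires a common denominator: 2/4 + 4/6 = (2×6 + 4×4)/(4×6) = 28/24 = 7/6. The method used gives 6/10, which is different.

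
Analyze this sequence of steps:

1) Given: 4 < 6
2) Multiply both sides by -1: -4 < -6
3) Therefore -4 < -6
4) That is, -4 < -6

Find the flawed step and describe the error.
Step 2: Multiply both sides by -1: -4 < -6

Step 2 multiplies both sides by -1 but fails to reverse the inequality sign. When multiplying (or dividing) an inequality by a negative number, the direction must be reversed. Since 4 < 6, we should get -4 > -6, i.e., -4 > -6.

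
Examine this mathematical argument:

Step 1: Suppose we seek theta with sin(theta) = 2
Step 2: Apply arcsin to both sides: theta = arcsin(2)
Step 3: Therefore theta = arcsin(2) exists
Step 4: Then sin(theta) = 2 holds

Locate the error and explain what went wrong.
Step 2: Apply arcsin to both sides: theta = arcsin(2)

Step 2 applies arcsin to 2. However, arcsin(x) is only defined for x in [-1, 1] because sin(theta) can only produce values in that range. Since |2| > 1, arcsin(2) is undefined. There is no angle whose sine equals 2.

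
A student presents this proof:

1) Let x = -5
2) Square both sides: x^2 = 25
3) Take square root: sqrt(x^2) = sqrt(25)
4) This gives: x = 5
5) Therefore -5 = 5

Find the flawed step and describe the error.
Step 4: This gives: x = 5

Step 4 incorrectly states that sqrt(x^2) = x. The correct identity is sqrt(x^2) = |x|. Since x = -5 < 0, we have sqrt(x^2) = |-5| = 5, not x = -5.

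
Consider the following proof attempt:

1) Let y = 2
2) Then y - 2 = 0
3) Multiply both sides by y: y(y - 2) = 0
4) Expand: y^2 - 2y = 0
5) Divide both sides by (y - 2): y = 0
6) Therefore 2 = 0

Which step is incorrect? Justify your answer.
Step 5: Divide both sides by (y - 2): y = 0

Step 5 divides both sides by (y - 2). However, since y = 2, we have (y - 2) = 0. Division by zero is undefined, making this step invalid.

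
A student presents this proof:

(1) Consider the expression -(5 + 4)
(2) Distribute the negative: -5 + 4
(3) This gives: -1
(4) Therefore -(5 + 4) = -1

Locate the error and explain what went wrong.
Step 2: Distribute the negative: -5 + 4

Step 2 incorrectly distributes the negative sign. The correct distribution is -(5 + 4) = -5 - 4 = -9. The negative must be applied to both terms, not just the first. The error treats -(5 + 4) as -5 + 4, which equals -1 instead of -9.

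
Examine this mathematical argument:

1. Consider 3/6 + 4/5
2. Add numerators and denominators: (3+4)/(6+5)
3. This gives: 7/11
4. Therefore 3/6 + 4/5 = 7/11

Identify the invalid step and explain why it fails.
Step 2: Add numerators and denominators: (3+4)/(6+5)

Step 2 incorrectly adds fractions by separately adding numerators and denominators. This is wrong. The correct method requires a common denominator: 3/6 + 4/5 = (3×5 + 4×6)/(6×5) = 39/30 = 13/10. The method used gives 7/11, which is different.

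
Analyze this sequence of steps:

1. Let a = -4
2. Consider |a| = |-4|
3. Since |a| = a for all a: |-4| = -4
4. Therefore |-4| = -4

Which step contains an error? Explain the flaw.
Step 3: Since |a| = a for all a: |-4| = -4

Step 3 incorrectly states that |a| = a for all a. The correct definition is |a| = a when a >= 0, and |a| = -a when a < 0. Since -4 < 0, we have |-4| = -(-4) = 4, not -4.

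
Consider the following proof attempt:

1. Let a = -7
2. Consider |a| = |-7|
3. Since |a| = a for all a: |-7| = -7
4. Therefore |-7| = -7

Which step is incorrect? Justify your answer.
Step 3: Since |a| = a for all a: |-7| = -7

Step 3 incorrectly states that |a| = a for all a. The correct definition is |a| = a when a >= 0, and |a| = -a when a < 0. Since -7 < 0, we have |-7| = -(-7) = 7, not -7.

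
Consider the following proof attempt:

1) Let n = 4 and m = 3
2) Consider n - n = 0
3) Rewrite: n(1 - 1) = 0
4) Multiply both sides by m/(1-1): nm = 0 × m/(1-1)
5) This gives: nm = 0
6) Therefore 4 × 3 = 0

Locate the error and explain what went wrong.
Step 4: Multiply both sides by m/(1-1): nm = 0 × m/(1-1)

Step 4 multiplies both sides by m/(1-1). However, 1-1 = 0, so this is multiplication by m/0, which is undefined. We cannot multiply by an undefined expression.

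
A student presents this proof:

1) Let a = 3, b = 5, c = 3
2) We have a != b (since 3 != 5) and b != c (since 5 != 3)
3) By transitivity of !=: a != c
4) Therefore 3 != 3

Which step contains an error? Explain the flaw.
Step 3: By transitivity of !=: a != c

Step 3 incorrectly applies transitivity to the '!=' relation. Transitivity states: if a R b and b R c, then a R c. However, '!=' is not transitive. Counterexample: 3 != 5 and 5 != 3, but 3 = 3 (both equal 3). Transitivity holds for relations like <, <=, =, but not for !=.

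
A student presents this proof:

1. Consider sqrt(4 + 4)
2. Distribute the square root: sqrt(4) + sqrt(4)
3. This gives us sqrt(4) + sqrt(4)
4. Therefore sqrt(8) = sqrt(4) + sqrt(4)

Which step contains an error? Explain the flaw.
Step 2: Distribute the square root: sqrt(4) + sqrt(4)

Step 2 incorrectly 'distributes' the square root over addition. The square root function does not distribute: sqrt(a + b) ≠ sqrt(a) + sqrt(b). In fact, sqrt(4 + 4) = sqrt(8) ≈ 2.8284, while sqrt(4) + sqrt(4) ≈ 4.0000.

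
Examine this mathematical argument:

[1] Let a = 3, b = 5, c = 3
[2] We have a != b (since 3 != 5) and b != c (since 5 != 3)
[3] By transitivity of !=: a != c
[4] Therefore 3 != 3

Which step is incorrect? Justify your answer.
Step 3: By transitivity of !=: a != c

Step 3 incorrectly applies transitivity to the '!=' relation. Transitivity states: if a R b and b R c, then a R c. However, '!=' is not transitive. Counterexample: 3 != 5 and 5 != 3, but 3 = 3 (both equal 3). Transitivity holds for relations like <, <=, =, but not for !=.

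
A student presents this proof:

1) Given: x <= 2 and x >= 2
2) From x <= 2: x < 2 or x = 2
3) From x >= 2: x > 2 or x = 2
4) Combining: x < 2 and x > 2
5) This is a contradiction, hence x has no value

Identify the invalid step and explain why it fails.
Step 4: Combining: x < 2 and x > 2

Step 4 incorrectly combines the conditions. From x <= 2 and x >= 2, the intersection is x = 2. The error treats the 'or' cases as 'and' requirements. The correct conclusion is that x = 2 is the unique solution, not that no solution exists.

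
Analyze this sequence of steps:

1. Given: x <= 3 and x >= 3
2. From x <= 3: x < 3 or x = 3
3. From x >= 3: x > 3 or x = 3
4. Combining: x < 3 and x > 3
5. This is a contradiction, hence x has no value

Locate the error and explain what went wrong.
Step 4: Combining: x < 3 and x > 3

Step 4 incorrectly combines the conditions. From x <= 3 and x >= 3, the intersection is x = 3. The error treats the 'or' cases as 'and' requirements. The correct conclusion is that x = 3 is the unique solution, not that no solution exists.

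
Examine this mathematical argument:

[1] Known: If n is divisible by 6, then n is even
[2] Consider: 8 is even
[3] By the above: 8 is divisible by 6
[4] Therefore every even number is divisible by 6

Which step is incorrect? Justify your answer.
Step 3: By the above: 8 is divisible by 6

Step 3 commits the fallacy of affirming the consequent. The known fact 'divisible by 6 → even' does NOT imply 'even → divisible by 6'. That would be the converse, which is false. For example, 8 is even but 8 ÷ 6 = 1.33, which is not an integer.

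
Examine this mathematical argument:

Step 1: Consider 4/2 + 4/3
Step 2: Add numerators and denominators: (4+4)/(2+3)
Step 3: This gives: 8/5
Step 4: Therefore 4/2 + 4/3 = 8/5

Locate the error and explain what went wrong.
Step 2: Add numerators and denominators: (4+4)/(2+3)

Step 2 incorrectly adds fractions by separately adding numerators and denominators. This is wrong. The correct method requires a common denominator: 4/2 + 4/3 = (4×3 + 4×2)/(2×3) = 20/6 = 10/3. The method used gives 8/5, which is different.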